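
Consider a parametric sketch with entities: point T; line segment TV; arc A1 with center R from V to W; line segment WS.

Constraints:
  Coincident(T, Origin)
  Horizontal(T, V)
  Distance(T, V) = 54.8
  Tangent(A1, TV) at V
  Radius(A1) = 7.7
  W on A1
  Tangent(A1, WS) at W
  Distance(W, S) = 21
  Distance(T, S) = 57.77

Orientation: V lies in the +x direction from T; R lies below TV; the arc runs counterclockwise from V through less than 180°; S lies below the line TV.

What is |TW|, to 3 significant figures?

47.9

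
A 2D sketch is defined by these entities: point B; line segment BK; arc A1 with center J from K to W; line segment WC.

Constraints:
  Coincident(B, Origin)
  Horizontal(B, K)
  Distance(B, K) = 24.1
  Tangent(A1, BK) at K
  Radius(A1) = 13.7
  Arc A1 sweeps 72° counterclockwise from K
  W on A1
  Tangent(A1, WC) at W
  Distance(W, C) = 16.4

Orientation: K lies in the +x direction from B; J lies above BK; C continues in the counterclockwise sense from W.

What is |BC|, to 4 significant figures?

49.08

B is at the origin; B and K share the same y with |BK| = 24.1 and K on the +x side, so K = (24.10, 0.000). Tangency of A1 to BK means the radius JK is perpendicular to BK, so J = K + (0, 13.7) = (24.10, 13.70). On A1, K sits at bearing -90° from J; a 72° counterclockwise sweep puts W at bearing -18°, so W = J + 13.7·(cos -18°, sin -18°) = (37.13, 9.466). A1 meets WC tangentially, so JW is at right angles to WC, so WC runs along (−sin -18°, cos -18°); with |WC| = 16.4, C = (42.20, 25.06). Then |BC| = |C − B| = 49.08.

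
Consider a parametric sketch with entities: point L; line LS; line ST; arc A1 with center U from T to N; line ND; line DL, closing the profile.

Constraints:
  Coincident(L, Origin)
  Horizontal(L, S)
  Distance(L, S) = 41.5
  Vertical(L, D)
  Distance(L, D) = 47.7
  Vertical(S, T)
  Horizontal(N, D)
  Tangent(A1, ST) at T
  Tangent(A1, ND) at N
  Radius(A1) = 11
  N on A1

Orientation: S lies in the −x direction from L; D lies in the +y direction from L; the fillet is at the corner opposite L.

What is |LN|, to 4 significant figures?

56.62

L is at the origin; L and S share the same y with |LS| = 41.5 and S on the −x side, so S = (-41.50, 0.000). LD is vertical with |LD| = 47.7 and D on the +y side, so D = (0.000, 47.70). The virtual corner opposite L is at (-41.50, 47.70). Since A1 is tangent to ST there, UT ⟂ ST and A1 meets ND tangentially, so UN is at right angles to ND, with radius 11.0, so the center U sits 11.0 in from both sides at U = (-30.50, 36.70). That places the tangent points at T = (-41.50, 36.70) on ST and N = (-30.50, 47.70) on ND. Then |LN| = |N − L| = 56.62.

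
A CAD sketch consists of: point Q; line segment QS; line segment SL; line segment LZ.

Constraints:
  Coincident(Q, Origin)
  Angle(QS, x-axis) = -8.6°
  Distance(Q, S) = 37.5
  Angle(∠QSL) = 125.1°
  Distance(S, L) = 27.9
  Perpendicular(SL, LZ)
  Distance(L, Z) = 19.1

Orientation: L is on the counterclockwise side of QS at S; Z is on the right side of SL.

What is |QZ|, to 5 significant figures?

70.176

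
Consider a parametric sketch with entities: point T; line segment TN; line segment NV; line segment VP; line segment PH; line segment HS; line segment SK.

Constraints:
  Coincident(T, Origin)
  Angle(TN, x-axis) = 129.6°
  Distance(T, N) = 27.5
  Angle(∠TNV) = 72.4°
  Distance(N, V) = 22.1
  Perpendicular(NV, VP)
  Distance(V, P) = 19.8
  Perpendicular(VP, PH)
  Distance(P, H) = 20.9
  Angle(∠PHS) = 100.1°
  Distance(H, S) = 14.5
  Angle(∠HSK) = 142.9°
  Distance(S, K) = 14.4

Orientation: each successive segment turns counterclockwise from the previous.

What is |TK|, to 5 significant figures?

33.663

∠PHS = 100.1° gives HS at 137.10° from the x-axis; with |HS| = 14.5, S = (-12.158, 19.325). ∠HSK = 142.9° gives SK at 174.20° from the x-axis; with |SK| = 14.4, K = (-26.484, 20.780). Then |TK| = |K − T| = 33.663.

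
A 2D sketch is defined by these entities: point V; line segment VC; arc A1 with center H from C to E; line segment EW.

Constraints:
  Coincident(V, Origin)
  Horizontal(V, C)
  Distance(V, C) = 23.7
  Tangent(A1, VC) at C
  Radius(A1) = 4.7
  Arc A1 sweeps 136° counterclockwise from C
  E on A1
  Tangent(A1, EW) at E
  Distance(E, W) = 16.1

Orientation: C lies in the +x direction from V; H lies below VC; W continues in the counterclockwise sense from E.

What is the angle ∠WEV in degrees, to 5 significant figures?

157.58°

V is at the origin; VC is horizontal with |VC| = 23.7 and C on the +x side, so C = (23.700, 0.0000). Tangency of A1 to VC means the radius HC is perpendicular to VC, so H = C + (0, -4.7) = (23.700, -4.7000). On A1, C sits at bearing 90° from H; a 136° counterclockwise sweep puts E at bearing 226°, so E = H + 4.7·(cos 226°, sin 226°) = (20.435, -8.0809). A1 meets EW tangentially, so HE is at right angles to EW, so EW runs along (−sin 226°, cos 226°); with |EW| = 16.1, W = (32.016, -19.265). Then cos ∠WEV = EW·EV / (|EW||EV|), giving 157.58°.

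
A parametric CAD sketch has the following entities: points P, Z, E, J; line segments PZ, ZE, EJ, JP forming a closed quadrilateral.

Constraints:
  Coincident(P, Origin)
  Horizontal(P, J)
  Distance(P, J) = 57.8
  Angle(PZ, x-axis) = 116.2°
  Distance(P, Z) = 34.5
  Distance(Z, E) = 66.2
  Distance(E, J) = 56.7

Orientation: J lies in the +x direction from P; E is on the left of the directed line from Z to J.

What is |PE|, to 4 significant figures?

72.25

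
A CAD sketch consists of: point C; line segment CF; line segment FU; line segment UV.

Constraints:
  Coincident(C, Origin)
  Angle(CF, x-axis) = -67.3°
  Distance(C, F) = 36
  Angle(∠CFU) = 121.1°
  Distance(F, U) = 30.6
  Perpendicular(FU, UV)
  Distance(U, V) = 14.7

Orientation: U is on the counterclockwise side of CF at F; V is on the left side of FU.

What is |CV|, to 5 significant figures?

51.771

C is at the origin; CF runs at -67.3° with length 36.0, so F = 36.0·(cos -67.3°, sin -67.3°) = (13.893, -33.211). ∠CFU = 121.1°, so FU runs at -67.3° + (180° − 121.1°) = -8.4000° from the x-axis; with |FU| = 30.6, U = F + 30.6·(cos -8.4000°, sin -8.4000°) = (44.164, -37.682). FU is perpendicular to UV; with |UV| = 14.7 on the left of FU, V = U + 14.7·(0.14608, 0.98927) = (46.312, -23.139). Then |CV| = |V − C| = 51.771.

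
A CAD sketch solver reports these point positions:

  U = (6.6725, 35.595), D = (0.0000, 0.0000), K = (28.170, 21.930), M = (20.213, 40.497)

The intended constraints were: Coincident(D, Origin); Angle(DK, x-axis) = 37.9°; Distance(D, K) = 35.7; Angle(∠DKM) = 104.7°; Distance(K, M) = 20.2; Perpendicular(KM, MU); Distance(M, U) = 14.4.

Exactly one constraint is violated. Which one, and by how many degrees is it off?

Perpendicular(KM, MU) — off by 3.30°.

D = (0.00, 0.00) ✓; DK at 37.90° ✓; |DK| = 35.70 ✓; ∠DKM = 104.7° ✓; |KM| = 20.20 ✓; ∠(KM, MU) = 86.70° ✗; |MU| = 14.40 ✓.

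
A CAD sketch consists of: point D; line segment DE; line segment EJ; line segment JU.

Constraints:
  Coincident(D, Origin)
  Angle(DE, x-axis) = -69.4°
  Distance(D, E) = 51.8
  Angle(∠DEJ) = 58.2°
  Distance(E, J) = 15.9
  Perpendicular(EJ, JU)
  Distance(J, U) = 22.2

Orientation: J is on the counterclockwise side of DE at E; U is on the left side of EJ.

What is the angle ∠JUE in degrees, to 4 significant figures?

35.61°

∠DEJ = 58.2°, so EJ runs at -69.4° + (180° − 58.2°) = 52.40° from the x-axis; with |EJ| = 15.9, J = E + 15.9·(cos 52.40°, sin 52.40°) = (27.93, -35.89). The perpendicularity gives JU at right angles to EJ; with |JU| = 22.2 on the left of EJ, U = J + 22.2·(-0.7923, 0.6101) = (10.34, -22.35). Then cos ∠JUE = UJ·UE / (|UJ||UE|), giving 35.61°.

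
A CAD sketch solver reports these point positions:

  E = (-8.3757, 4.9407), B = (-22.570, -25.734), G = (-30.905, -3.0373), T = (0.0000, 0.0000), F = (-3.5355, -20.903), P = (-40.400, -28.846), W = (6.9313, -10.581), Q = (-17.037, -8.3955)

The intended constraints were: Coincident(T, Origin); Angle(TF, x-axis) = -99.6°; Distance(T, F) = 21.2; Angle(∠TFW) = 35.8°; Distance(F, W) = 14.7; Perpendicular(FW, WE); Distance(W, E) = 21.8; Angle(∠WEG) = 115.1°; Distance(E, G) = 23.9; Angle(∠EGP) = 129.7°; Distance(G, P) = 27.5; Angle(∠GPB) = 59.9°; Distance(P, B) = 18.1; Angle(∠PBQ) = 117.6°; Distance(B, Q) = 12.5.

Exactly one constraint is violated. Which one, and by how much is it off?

Distance(B, Q) = 12.5 — off by 5.70.

T = (0.00, 0.00) ✓; TF at -99.60° ✓; |TF| = 21.20 ✓; ∠TFW = 35.80° ✓; |FW| = 14.70 ✓; ∠(FW, WE) = 90.00° ✓; |WE| = 21.80 ✓; ∠WEG = 115.1° ✓; |EG| = 23.90 ✓; ∠EGP = 129.7° ✓; |GP| = 27.50 ✓; ∠GPB = 59.90° ✓; |PB| = 18.10 ✓; ∠PBQ = 117.6° ✓; |BQ| = 18.20 ✗.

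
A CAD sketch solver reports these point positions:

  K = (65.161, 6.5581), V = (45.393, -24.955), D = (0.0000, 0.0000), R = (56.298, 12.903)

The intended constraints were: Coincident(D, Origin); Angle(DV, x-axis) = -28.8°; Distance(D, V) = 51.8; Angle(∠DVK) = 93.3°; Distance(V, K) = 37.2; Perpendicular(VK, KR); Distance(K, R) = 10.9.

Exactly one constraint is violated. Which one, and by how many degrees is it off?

Perpendicular(VK, KR) — off by 3.50°.

D = (0.00, 0.00) ✓; DV at -28.80° ✓; |DV| = 51.80 ✓; ∠DVK = 93.30° ✓; |VK| = 37.20 ✓; ∠(VK, KR) = 86.50° ✗; |KR| = 10.90 ✓.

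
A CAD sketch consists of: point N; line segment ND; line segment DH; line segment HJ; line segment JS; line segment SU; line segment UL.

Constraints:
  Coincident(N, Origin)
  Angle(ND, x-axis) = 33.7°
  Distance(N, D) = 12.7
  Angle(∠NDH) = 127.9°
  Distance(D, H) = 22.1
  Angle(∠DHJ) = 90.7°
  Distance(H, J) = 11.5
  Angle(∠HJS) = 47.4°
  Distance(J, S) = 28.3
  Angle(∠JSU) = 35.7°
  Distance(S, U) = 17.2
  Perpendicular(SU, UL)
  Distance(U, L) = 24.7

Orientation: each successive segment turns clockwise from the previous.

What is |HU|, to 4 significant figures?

6.734

N is at the origin; ND runs at 33.7° with length 12.7, so D = (10.57, 7.047). ∠NDH = 127.9° gives DH at -18.40° from the x-axis; with |DH| = 22.1, H = (31.54, 0.07068). ∠DHJ = 90.7° gives HJ at -107.7° from the x-axis; with |HJ| = 11.5, J = (28.04, -10.88). ∠HJS = 47.4° gives JS at 119.7° from the x-axis; with |JS| = 28.3, S = (14.02, 13.70). ∠JSU = 35.7° gives SU at -24.60° from the x-axis; with |SU| = 17.2, U = (29.66, 6.537). Then |HU| = |U − H| = 6.734.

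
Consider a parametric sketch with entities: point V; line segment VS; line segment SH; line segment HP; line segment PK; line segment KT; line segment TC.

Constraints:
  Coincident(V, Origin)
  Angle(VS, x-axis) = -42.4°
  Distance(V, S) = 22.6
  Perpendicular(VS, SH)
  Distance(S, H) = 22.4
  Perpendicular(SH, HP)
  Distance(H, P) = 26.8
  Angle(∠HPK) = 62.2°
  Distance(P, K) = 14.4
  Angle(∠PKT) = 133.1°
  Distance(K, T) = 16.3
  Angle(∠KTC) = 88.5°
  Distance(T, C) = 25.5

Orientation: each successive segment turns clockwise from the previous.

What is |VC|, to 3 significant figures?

38.7

∠PKT = 133.1° gives KT at -27.1° from the x-axis; with |KT| = 16.3, T = (9.85, -16.3). ∠KTC = 88.5° gives TC at -119° from the x-axis; with |TC| = 25.5, C = (-2.35, -38.6). Then |VC| = |C − V| = 38.7.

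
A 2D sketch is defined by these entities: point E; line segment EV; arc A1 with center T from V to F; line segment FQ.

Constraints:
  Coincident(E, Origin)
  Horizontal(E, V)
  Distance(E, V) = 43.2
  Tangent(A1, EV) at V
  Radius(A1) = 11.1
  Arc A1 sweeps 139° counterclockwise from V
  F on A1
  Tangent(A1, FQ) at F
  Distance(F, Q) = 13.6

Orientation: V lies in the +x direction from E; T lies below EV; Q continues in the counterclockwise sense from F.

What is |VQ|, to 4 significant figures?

28.56

E is at the origin; E and V share the same y with |EV| = 43.2 and V on the +x side, so V = (43.20, 0.000). A1 meets EV tangentially, so TV is at right angles to EV, so T = V + (0, -11.1) = (43.20, -11.10). On A1, V sits at bearing 90° from T; a 139° counterclockwise sweep puts F at bearing 229°, so F = T + 11.1·(cos 229°, sin 229°) = (35.92, -19.48). Since A1 is tangent to FQ there, TF ⟂ FQ, so FQ runs along (−sin 229°, cos 229°); with |FQ| = 13.6, Q = (46.18, -28.40). Then |VQ| = |Q − V| = 28.56.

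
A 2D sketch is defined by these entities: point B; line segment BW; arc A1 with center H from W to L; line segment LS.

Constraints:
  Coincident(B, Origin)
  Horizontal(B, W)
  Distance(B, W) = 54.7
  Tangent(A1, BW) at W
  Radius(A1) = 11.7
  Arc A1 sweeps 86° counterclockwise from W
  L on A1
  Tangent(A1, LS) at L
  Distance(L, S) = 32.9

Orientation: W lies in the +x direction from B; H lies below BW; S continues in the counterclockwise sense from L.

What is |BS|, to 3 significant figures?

59.7

B is at the origin; B and W share the same y with |BW| = 54.7 and W on the +x side, so W = (54.7, 0.00). A1 meets BW tangentially, so HW is at right angles to BW, so H = W + (0, -11.7) = (54.7, -11.7). On A1, W sits at bearing 90° from H; an 86° counterclockwise sweep puts L at bearing 176°, so L = H + 11.7·(cos 176°, sin 176°) = (43.0, -10.9). Tangency of A1 to LS means the radius HL is perpendicular to LS, so LS runs along (−sin 176°, cos 176°); with |LS| = 32.9, S = (40.7, -43.7). Then |BS| = |S − B| = 59.7.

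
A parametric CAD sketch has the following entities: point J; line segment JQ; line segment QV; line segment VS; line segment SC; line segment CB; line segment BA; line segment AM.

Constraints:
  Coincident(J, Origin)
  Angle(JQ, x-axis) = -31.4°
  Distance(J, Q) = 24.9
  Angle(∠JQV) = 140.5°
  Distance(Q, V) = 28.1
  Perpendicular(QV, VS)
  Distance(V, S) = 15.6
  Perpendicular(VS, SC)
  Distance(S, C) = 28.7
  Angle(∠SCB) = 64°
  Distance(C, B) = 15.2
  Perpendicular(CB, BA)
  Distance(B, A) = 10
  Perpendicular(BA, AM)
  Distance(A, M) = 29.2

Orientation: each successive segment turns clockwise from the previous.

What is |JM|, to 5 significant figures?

27.213

J is at the origin; JQ runs at -31.4° with length 24.9, so Q = (21.253, -12.973). ∠JQV = 140.5° gives QV at -70.900° from the x-axis; with |QV| = 28.1, V = (30.448, -39.526). The perpendicularity gives VS at right angles to QV, so VS runs at -160.90°; with |VS| = 15.6, S = (15.707, -44.631). VS is perpendicular to SC, so SC runs at 109.10°; with |SC| = 28.7, C = (6.3159, -17.511). ∠SCB = 64.0° gives CB at -6.9000° from the x-axis; with |CB| = 15.2, B = (21.406, -19.337). The perpendicularity gives BA at right angles to CB, so BA runs at -96.900°; with |BA| = 10.0, A = (20.204, -29.264). BA is perpendicular to AM, so AM runs at 173.10°; with |AM| = 29.2, M = (-8.7841, -25.756). Then |JM| = |M − J| = 27.213.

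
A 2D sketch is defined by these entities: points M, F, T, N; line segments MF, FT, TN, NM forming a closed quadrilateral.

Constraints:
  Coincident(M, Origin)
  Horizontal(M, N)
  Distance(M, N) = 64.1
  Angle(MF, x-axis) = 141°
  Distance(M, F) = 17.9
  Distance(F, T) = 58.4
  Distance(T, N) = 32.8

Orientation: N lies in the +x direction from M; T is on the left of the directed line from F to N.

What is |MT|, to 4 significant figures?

49.61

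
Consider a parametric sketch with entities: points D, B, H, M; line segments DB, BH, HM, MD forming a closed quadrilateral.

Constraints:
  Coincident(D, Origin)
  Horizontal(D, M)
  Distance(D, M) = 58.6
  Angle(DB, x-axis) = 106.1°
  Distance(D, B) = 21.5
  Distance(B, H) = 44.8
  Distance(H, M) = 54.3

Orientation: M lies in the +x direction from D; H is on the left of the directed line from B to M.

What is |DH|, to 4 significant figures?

55.70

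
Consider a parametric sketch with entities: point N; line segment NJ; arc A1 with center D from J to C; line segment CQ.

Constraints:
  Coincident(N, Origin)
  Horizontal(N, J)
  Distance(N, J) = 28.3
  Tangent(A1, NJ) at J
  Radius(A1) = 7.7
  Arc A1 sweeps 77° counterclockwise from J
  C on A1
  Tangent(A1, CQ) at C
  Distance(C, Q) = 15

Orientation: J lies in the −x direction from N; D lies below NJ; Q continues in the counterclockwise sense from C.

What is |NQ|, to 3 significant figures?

44.3

N is at the origin; N and J share the same y with |NJ| = 28.3 and J on the −x side, so J = (-28.3, 0.00). Since A1 is tangent to NJ there, DJ ⟂ NJ, so D = J + (0, -7.7) = (-28.3, -7.70). On A1, J sits at bearing 90° from D; a 77° counterclockwise sweep puts C at bearing 167°, so C = D + 7.7·(cos 167°, sin 167°) = (-35.8, -5.97). Tangency of A1 to CQ means the radius DC is perpendicular to CQ, so CQ runs along (−sin 167°, cos 167°); with |CQ| = 15.0, Q = (-39.2, -20.6). Then |NQ| = |Q − N| = 44.3.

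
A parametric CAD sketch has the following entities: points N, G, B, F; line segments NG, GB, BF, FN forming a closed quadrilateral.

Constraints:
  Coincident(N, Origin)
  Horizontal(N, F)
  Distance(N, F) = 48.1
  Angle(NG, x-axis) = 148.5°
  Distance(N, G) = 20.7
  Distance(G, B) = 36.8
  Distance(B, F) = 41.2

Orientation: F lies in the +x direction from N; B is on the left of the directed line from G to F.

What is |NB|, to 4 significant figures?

30.33

N is at the origin; NF is horizontal with |NF| = 48.1 and F in +x, so F = (48.1, 0). NG runs at 148.5° with |NG| = 20.7, so G = (-17.65, 10.82). B is determined by |GB| = 36.8 and |BF| = 41.2 together: it lies at the intersection of circle(G, 36.8) and circle(F, 41.2). With |GF| = 66.63, the foot of the radical line on GF is 30.74 from G and the perpendicular offset is √(36.8² − 30.74²) = 20.23. Taking the left-of-GF solution: B = (15.97, 25.79).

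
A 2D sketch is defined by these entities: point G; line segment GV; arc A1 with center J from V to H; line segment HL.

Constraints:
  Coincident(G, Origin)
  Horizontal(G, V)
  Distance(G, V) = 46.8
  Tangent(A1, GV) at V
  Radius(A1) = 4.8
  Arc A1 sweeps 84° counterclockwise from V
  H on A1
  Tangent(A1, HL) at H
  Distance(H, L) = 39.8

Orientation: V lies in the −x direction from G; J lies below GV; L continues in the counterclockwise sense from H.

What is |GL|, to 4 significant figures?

70.93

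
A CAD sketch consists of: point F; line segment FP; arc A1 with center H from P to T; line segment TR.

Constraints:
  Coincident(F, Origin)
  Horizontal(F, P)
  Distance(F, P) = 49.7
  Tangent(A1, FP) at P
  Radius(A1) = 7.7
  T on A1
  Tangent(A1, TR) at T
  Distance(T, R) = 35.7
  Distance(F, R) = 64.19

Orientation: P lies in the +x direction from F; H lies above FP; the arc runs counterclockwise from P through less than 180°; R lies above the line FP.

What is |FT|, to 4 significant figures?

57.93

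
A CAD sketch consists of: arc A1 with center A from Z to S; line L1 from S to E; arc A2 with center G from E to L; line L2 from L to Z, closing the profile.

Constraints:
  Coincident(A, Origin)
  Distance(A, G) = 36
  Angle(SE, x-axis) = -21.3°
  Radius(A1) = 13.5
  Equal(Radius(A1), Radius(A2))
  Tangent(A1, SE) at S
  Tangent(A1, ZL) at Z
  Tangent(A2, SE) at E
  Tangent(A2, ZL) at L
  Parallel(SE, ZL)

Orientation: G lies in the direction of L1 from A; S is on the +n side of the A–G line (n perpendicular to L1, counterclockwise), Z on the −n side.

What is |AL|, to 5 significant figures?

38.448

The slot axis is L1's direction at -21.3°, so u = (cos -21.3°, sin -21.3°) = (0.93169, -0.36325) and n = (−sin -21.3°, cos -21.3°) = (0.36325, 0.93169). A is at the origin and G lies 36.0 along u from A, so G = 36.0·u = (33.541, -13.077). Tangency of A1 to both parallel lines with radius 13.5 puts S and Z at A ± 13.5·n: S = (4.9039, 12.578), Z = (-4.9039, -12.578). Equal radii place E and L the same way about G: E = G + 13.5·n = (38.445, -0.49921), L = G − 13.5·n = (28.637, -25.655). Then |AL| = |L − A| = 38.448.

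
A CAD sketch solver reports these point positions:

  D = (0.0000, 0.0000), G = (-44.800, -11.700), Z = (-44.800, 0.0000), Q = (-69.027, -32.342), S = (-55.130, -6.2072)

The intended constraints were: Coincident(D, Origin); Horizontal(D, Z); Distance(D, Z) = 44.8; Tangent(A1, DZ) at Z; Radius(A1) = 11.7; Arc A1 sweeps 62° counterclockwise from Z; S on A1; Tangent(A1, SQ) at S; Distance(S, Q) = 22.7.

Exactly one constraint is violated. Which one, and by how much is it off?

Distance(S, Q) = 22.7 — off by 6.90.

D = (0.00, 0.00) ✓; D.y = 0.00, Z.y = 0.00 ✓; |DZ| = 44.80 ✓; ∠(GZ, ZD) = 90.00° ✓; |GZ| = 11.70 ✓; bearing(G→S) − bearing(G→Z) = 62.00° ✓; |GS| = 11.70 ✓; ∠(GS, SQ) = 90.00° ✓; |SQ| = 29.60 ✗.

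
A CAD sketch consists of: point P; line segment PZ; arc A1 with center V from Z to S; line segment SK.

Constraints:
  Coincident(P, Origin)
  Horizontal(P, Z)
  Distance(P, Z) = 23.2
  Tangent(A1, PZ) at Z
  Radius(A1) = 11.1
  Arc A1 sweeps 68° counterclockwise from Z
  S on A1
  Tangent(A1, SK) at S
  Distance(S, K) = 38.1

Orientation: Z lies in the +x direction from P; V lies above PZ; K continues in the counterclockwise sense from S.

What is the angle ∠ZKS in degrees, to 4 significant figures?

8.163°

P is at the origin; P and Z share the same y with |PZ| = 23.2 and Z on the +x side, so Z = (23.20, 0.000). Since A1 is tangent to PZ there, VZ ⟂ PZ, so V = Z + (0, 11.1) = (23.20, 11.10). On A1, Z sits at bearing -90° from V; a 68° counterclockwise sweep puts S at bearing -22°, so S = V + 11.1·(cos -22°, sin -22°) = (33.49, 6.942). The tangent condition forces VS to be normal to SK, so SK runs along (−sin -22°, cos -22°); with |SK| = 38.1, K = (47.76, 42.27). Then cos ∠ZKS = KZ·KS / (|KZ||KS|), giving 8.163°.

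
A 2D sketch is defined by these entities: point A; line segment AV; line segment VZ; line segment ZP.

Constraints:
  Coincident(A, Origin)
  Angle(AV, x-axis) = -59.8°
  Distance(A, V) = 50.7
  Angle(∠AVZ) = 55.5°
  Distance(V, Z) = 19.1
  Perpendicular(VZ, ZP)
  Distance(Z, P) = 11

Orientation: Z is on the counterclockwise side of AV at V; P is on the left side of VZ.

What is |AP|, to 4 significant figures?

32.25

∠AVZ = 55.5°, so VZ runs at -59.8° + (180° − 55.5°) = 64.70° from the x-axis; with |VZ| = 19.1, Z = V + 19.1·(cos 64.70°, sin 64.70°) = (33.67, -26.55). VZ ⟂ ZP; with |ZP| = 11.0 on the left of VZ, P = Z + 11.0·(-0.9041, 0.4274) = (23.72, -21.85). Then |AP| = |P − A| = 32.25.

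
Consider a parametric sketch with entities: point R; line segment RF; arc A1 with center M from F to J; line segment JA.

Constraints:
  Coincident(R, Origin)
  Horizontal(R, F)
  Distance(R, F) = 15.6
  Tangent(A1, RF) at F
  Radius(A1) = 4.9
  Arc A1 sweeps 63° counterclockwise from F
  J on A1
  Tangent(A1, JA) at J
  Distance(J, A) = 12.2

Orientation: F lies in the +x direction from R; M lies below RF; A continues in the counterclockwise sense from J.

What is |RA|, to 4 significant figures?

14.69

R is at the origin; R and F share the same y with |RF| = 15.6 and F on the +x side, so F = (15.60, 0.000). Tangency of A1 to RF means the radius MF is perpendicular to RF, so M = F + (0, -4.9) = (15.60, -4.900). On A1, F sits at bearing 90° from M; a 63° counterclockwise sweep puts J at bearing 153°, so J = M + 4.9·(cos 153°, sin 153°) = (11.23, -2.675). A1 meets JA tangentially, so MJ is at right angles to JA, so JA runs along (−sin 153°, cos 153°); with |JA| = 12.2, A = (5.695, -13.55). Then |RA| = |A − R| = 14.69.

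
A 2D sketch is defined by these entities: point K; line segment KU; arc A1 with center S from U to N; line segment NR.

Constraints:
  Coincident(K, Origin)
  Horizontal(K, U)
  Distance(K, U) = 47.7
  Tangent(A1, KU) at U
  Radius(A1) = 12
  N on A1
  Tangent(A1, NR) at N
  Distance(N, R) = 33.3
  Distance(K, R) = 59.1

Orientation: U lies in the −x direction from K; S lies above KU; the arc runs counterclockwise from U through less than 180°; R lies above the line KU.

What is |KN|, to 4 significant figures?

37.86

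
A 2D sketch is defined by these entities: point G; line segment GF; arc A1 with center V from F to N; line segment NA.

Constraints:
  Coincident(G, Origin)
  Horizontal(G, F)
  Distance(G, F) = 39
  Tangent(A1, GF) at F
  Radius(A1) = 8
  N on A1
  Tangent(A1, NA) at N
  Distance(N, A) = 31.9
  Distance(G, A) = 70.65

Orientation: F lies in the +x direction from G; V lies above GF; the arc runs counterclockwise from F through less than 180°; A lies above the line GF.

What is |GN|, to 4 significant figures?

45.51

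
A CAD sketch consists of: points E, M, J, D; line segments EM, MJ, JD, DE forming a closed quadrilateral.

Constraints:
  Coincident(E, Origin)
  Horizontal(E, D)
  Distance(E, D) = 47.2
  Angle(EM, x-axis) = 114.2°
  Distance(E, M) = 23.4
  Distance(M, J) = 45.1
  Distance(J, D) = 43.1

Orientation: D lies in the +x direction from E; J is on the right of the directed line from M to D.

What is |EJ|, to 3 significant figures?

21.7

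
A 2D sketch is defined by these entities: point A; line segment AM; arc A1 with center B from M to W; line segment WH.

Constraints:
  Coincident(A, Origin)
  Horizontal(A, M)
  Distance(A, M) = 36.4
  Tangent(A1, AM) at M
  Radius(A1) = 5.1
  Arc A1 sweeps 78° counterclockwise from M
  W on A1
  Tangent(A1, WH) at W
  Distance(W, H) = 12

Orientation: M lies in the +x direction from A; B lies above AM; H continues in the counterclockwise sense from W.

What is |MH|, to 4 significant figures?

17.46

A is at the origin; AM is horizontal with |AM| = 36.4 and M on the +x side, so M = (36.40, 0.000). Tangency of A1 to AM means the radius BM is perpendicular to AM, so B = M + (0, 5.1) = (36.40, 5.100). On A1, M sits at bearing -90° from B; a 78° counterclockwise sweep puts W at bearing -12°, so W = B + 5.1·(cos -12°, sin -12°) = (41.39, 4.040). Since A1 is tangent to WH there, BW ⟂ WH, so WH runs along (−sin -12°, cos -12°); with |WH| = 12.0, H = (43.88, 15.78). Then |MH| = |H − M| = 17.46.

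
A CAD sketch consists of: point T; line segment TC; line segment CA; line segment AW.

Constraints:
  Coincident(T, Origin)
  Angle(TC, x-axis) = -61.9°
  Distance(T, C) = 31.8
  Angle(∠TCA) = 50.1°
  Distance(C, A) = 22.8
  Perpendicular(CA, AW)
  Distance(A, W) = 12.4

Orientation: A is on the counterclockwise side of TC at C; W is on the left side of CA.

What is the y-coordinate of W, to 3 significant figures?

-2.27

∠TCA = 50.1°, so CA runs at -61.9° + (180° − 50.1°) = 68.0° from the x-axis; with |CA| = 22.8, A = C + 22.8·(cos 68.0°, sin 68.0°) = (23.5, -6.91). CA ⟂ AW; with |AW| = 12.4 on the left of CA, W = A + 12.4·(-0.927, 0.375) = (12.0, -2.27). So W.y = -2.27.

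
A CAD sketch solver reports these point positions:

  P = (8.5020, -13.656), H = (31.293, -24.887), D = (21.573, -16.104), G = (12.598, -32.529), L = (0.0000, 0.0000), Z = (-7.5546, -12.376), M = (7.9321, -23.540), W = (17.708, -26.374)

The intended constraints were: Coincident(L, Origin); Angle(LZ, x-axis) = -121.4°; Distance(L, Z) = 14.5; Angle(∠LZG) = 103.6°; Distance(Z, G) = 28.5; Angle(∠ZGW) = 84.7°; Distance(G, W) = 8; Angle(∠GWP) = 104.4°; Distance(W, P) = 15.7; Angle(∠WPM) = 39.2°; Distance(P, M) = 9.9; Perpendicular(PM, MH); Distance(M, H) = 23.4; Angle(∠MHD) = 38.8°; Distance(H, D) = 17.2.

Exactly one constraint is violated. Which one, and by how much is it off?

Distance(H, D) = 17.2 — off by 4.10.

L = (0.00, 0.00) ✓; LZ at -121.4° ✓; |LZ| = 14.50 ✓; ∠LZG = 103.6° ✓; |ZG| = 28.50 ✓; ∠ZGW = 84.70° ✓; |GW| = 8.000 ✓; ∠GWP = 104.4° ✓; |WP| = 15.70 ✓; ∠WPM = 39.20° ✓; |PM| = 9.900 ✓; ∠(PM, MH) = 90.00° ✓; |MH| = 23.40 ✓; ∠MHD = 38.80° ✓; |HD| = 13.10 ✗.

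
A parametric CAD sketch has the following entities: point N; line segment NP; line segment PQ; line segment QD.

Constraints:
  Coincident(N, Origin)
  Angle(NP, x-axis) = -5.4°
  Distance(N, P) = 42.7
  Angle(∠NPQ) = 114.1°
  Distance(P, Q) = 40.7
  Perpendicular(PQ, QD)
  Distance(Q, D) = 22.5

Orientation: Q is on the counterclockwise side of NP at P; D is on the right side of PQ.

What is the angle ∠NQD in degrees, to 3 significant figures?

124°

N is at the origin; NP runs at -5.4° with length 42.7, so P = 42.7·(cos -5.4°, sin -5.4°) = (42.5, -4.02). ∠NPQ = 114.1°, so PQ runs at -5.4° + (180° − 114.1°) = 60.5° from the x-axis; with |PQ| = 40.7, Q = P + 40.7·(cos 60.5°, sin 60.5°) = (62.6, 31.4). PQ ⟂ QD; with |QD| = 22.5 on the right of PQ, D = Q + 22.5·(0.870, -0.492) = (82.1, 20.3). Then cos ∠NQD = QN·QD / (|QN||QD|), giving 124°.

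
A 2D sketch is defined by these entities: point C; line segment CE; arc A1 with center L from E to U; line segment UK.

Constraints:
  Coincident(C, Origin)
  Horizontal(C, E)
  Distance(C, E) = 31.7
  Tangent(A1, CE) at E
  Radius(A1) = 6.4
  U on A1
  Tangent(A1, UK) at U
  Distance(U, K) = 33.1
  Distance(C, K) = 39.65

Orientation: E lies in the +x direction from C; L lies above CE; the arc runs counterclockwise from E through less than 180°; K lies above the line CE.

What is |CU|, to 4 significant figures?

38.14

Checks: |LU| = 6.400 ✓; ∠(LU, UK) = 90.00° ✓; |UK| = 33.10 ✓; |CK| = 39.65 ✓.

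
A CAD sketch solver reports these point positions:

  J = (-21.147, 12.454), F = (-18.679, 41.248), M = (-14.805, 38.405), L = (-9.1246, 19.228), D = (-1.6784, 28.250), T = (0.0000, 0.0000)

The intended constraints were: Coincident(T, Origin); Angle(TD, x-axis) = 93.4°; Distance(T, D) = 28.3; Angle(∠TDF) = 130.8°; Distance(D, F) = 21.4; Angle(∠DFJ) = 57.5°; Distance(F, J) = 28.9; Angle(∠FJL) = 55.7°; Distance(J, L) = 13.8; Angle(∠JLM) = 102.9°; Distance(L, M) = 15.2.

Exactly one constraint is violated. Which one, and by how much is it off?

Distance(L, M) = 15.2 — off by 4.80.

T = (0.00, 0.00) ✓; TD at 93.40° ✓; |TD| = 28.30 ✓; ∠TDF = 130.8° ✓; |DF| = 21.40 ✓; ∠DFJ = 57.50° ✓; |FJ| = 28.90 ✓; ∠FJL = 55.70° ✓; |JL| = 13.80 ✓; ∠JLM = 102.9° ✓; |LM| = 20.00 ✗.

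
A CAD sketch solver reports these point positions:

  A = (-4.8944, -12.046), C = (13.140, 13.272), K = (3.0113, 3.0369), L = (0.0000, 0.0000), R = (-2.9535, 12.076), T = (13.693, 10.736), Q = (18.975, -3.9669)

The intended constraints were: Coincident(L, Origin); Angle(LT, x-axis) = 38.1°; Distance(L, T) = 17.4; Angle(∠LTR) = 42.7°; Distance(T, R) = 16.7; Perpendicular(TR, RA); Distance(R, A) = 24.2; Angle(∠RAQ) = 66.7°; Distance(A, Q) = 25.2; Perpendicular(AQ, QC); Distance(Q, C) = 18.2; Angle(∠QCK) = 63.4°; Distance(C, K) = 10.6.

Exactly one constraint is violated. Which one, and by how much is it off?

Distance(C, K) = 10.6 — off by 3.80.

L = (0.00, 0.00) ✓; LT at 38.10° ✓; |LT| = 17.40 ✓; ∠LTR = 42.70° ✓; |TR| = 16.70 ✓; ∠(TR, RA) = 90.00° ✓; |RA| = 24.20 ✓; ∠RAQ = 66.70° ✓; |AQ| = 25.20 ✓; ∠(AQ, QC) = 90.00° ✓; |QC| = 18.20 ✓; ∠QCK = 63.40° ✓; |CK| = 14.40 ✗.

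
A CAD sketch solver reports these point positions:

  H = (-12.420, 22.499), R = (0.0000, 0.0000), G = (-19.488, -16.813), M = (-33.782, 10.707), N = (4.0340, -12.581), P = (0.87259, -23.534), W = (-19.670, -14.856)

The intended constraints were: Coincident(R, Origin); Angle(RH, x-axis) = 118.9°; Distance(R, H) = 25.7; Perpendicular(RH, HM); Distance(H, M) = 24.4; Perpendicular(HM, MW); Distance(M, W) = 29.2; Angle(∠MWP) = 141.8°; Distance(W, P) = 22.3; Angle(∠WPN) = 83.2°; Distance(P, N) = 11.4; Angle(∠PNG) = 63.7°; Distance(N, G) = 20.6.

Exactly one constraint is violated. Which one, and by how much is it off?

Distance(N, G) = 20.6 — off by 3.30.

R = (0.00, 0.00) ✓; RH at 118.9° ✓; |RH| = 25.70 ✓; ∠(RH, HM) = 90.00° ✓; |HM| = 24.40 ✓; ∠(HM, MW) = 90.00° ✓; |MW| = 29.20 ✓; ∠MWP = 141.8° ✓; |WP| = 22.30 ✓; ∠WPN = 83.20° ✓; |PN| = 11.40 ✓; ∠PNG = 63.70° ✓; |NG| = 23.90 ✗.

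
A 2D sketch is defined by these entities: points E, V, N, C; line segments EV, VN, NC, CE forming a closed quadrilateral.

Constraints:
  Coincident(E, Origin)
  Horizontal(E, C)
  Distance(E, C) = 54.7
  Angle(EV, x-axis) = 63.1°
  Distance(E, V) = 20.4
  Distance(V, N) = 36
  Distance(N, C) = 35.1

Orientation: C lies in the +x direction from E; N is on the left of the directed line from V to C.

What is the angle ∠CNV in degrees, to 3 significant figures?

87.1°

E is at the origin; EC is horizontal with |EC| = 54.7 and C in +x, so C = (54.7, 0). EV runs at 63.1° with |EV| = 20.4, so V = (9.23, 18.2). N is determined by |VN| = 36.0 and |NC| = 35.1 together: it lies at the intersection of circle(V, 36.0) and circle(C, 35.1). With |VC| = 49.0, the foot of the radical line on VC is 25.1 from V and the perpendicular offset is √(36.0² − 25.1²) = 25.8. Taking the left-of-VC solution: N = (42.1, 32.8).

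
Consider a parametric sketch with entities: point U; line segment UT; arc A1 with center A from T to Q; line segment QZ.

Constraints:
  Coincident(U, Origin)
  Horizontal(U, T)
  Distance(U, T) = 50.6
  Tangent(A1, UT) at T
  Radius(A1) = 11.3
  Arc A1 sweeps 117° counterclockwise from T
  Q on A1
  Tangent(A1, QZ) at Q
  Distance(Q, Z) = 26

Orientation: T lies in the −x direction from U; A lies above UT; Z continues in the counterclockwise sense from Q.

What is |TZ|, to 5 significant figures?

39.634

U is at the origin; UT is horizontal with |UT| = 50.6 and T on the −x side, so T = (-50.600, 0.0000). The tangent condition forces AT to be normal to UT, so A = T + (0, 11.3) = (-50.600, 11.300). On A1, T sits at bearing -90° from A; a 117° counterclockwise sweep puts Q at bearing 27°, so Q = A + 11.3·(cos 27°, sin 27°) = (-40.532, 16.430). The tangent condition forces AQ to be normal to QZ, so QZ runs along (−sin 27°, cos 27°); with |QZ| = 26.0, Z = (-52.335, 39.596). Then |TZ| = |Z − T| = 39.634.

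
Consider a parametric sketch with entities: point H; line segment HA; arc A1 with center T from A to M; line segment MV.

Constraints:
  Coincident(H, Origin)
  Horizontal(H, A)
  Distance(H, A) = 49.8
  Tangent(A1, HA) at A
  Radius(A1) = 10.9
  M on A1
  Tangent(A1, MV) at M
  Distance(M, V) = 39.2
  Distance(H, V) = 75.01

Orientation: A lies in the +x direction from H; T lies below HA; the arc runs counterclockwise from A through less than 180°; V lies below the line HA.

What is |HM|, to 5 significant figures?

42.493

H is at the origin; HA is horizontal with |HA| = 49.8 and A on the +x side, so A = (49.800, 0.0000). The tangent condition forces TA to be normal to HA, so T = A + (0, -10.9) = (49.800, -10.900). Since TM ⟂ MV (tangency), |TV| = √(10.9² + 39.2²) = 40.687 regardless of where M sits on A1. So V lies on both circle(H, 75.01) and circle(T, 40.687); the below-HA intersection is V = (54.737, -51.287). M is the foot of the tangent from V: M = (39.730, -15.073).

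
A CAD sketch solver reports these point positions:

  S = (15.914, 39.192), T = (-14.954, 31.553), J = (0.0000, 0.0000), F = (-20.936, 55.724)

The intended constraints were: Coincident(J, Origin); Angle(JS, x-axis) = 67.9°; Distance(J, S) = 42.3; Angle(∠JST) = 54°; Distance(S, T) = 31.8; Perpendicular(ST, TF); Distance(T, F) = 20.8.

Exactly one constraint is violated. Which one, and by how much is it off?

Distance(T, F) = 20.8 — off by 4.10.

J = (0.00, 0.00) ✓; JS at 67.90° ✓; |JS| = 42.30 ✓; ∠JST = 54.00° ✓; |ST| = 31.80 ✓; ∠(ST, TF) = 90.00° ✓; |TF| = 24.90 ✗.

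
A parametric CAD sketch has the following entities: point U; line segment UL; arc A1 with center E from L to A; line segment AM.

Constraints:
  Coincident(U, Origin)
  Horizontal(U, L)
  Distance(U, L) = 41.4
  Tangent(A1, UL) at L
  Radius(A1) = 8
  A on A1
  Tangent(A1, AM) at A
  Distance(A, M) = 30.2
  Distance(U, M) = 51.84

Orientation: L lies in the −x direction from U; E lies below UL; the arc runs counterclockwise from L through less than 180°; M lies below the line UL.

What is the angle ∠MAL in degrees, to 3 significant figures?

121°

U is at the origin; UL is horizontal with |UL| = 41.4 and L on the −x side, so L = (-41.4, 0.00). Since A1 is tangent to UL there, EL ⟂ UL, so E = L + (0, -8) = (-41.4, -8.00). Since EA ⟂ AM (tangency), |EM| = √(8.0² + 30.2²) = 31.2 regardless of where A sits on A1. So M lies on both circle(U, 51.84) and circle(E, 31.2); the below-UL intersection is M = (-34.7, -38.5). A is the foot of the tangent from M: A = (-48.5, -11.7).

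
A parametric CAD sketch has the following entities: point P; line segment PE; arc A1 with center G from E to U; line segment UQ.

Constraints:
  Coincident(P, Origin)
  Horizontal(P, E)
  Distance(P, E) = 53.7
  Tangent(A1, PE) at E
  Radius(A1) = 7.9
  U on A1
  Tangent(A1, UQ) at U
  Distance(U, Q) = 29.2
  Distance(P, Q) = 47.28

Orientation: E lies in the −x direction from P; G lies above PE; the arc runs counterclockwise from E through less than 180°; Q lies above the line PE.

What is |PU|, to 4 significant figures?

46.67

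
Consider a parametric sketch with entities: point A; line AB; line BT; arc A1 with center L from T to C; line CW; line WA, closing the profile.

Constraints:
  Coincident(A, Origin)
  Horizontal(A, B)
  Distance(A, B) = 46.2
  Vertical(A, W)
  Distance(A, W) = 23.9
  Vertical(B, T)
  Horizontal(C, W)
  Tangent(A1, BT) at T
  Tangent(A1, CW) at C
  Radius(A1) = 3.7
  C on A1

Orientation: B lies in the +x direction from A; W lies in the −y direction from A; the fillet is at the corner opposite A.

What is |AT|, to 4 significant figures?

50.42

A is at the origin; A and B share the same y with |AB| = 46.2 and B on the +x side, so B = (46.20, 0.000). A and W share the same x with |AW| = 23.9 and W on the −y side, so W = (0.000, -23.90). The virtual corner opposite A is at (46.20, -23.90). Tangency of A1 to BT means the radius LT is perpendicular to BT and tangency of A1 to CW means the radius LC is perpendicular to CW, with radius 3.7, so the center L sits 3.7 in from both sides at L = (42.50, -20.20). That places the tangent points at T = (46.20, -20.20) on BT and C = (42.50, -23.90) on CW. Then |AT| = |T − A| = 50.42.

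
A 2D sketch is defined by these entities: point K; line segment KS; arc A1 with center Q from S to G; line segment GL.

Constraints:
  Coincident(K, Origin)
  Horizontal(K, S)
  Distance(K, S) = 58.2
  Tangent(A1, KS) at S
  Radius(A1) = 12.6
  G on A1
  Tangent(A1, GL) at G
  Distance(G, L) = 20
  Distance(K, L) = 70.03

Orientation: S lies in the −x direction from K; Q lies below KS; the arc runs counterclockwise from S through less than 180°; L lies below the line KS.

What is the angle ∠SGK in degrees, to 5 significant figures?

44.023°

Checks: |QG| = 12.60 ✓; ∠(QG, GL) = 90.00° ✓; |GL| = 20.00 ✓; |KL| = 70.03 ✓.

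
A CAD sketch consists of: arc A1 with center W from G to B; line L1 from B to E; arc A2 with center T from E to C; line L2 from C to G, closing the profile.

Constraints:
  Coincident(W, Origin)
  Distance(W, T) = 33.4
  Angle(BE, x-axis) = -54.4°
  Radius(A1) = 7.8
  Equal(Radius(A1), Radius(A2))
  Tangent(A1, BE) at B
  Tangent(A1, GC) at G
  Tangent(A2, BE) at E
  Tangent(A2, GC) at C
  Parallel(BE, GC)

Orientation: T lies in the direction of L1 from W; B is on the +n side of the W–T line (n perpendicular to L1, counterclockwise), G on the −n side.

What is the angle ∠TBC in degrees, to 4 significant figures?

11.89°

Tangency of A1 to both parallel lines with radius 7.8 puts B and G at W ± 7.8·n: B = (6.342, 4.541), G = (-6.342, -4.541). Equal radii place E and C the same way about T: E = T + 7.8·n = (25.79, -22.62), C = T − 7.8·n = (13.10, -31.70). Then cos ∠TBC = BT·BC / (|BT||BC|), giving 11.89°.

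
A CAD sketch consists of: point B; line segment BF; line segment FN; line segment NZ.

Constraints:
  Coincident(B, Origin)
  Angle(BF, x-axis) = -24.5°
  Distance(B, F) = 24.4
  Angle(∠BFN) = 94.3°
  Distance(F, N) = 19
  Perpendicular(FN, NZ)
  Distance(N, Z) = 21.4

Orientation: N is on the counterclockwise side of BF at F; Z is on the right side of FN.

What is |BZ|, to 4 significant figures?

50.25

B is at the origin; BF runs at -24.5° with length 24.4, so F = 24.4·(cos -24.5°, sin -24.5°) = (22.20, -10.12). ∠BFN = 94.3°, so FN runs at -24.5° + (180° − 94.3°) = 61.20° from the x-axis; with |FN| = 19.0, N = F + 19.0·(cos 61.20°, sin 61.20°) = (31.36, 6.531). FN ⟂ NZ; with |NZ| = 21.4 on the right of FN, Z = N + 21.4·(0.8763, -0.4818) = (50.11, -3.778). Then |BZ| = |Z − B| = 50.25.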